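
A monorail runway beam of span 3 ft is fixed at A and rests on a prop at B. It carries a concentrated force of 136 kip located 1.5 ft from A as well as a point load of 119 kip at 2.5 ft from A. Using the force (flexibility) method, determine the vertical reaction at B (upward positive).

R_B = 132 kip

Remove the prop at B; the released (primary) structure is a cantilever built in at A.
Deflection at B on the released cantilever, summing each load's contribution:
  point load 136 at a = 1.5: Pa²(3L − a)/(6EI) = 382.5/EI
  point load 119 at a = 2.5: Pa²(3L − a)/(6EI) = 805.7/EI
  δ_0 = 1188/EI
Flexibility coefficient — unit upward force at B: δ_{BB} = L³/(3EI) = 9/EI.
Compatibility at B: δ_0 − R_B·δ_{BB} = 0, so R_B = 1188/9 = 132 kip.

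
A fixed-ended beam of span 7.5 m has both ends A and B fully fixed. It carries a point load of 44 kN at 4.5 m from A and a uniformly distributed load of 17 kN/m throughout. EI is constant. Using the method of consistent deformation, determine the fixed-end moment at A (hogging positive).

Release both end moments; the primary structure is a simply-supported span AB with redundants M_A and M_B.
End rotations of the released simple span under the applied load (×1/EI):
  at A: point load 44 at a = 4.5: Pab(L + b)/(6LEI) = 138.6/EI
  at B: point load 44 at a = 4.5: Pab(L + a)/(6LEI) = 158.4/EI
  at A: UDL 17: wL³/(24EI) = 298.8/EI
  at B: UDL 17: wL³/(24EI) = 298.8/EI
  θ_A0 = 437.4/EI,  θ_B0 = 457.2/EI
Flexibility coefficients: a unit moment at one end gives L/(3EI) there and L/(6EI) at the far end, so f₁₁ = f₂₂ = 2.5/EI and f₁₂ = f₂₁ = 1.25/EI.
Compatibility — zero rotation at each built-in end:
  2.5 M_A + 1.25 M_B = 437.4
  1.25 M_A + 2.5 M_B = 457.2
Solving the pair gives M_A = 111.4 kN·m and M_B = 127.2 kN·m (hogging).

M_A = 111.4 kN·m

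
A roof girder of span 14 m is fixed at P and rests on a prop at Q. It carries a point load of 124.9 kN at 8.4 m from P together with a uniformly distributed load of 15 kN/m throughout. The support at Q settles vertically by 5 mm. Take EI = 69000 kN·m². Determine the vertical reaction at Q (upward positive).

R_Q = 132.3 kN

Choose R_Q as the redundant. The primary structure is the cantilever fixed at P.
Deflection at Q on the released cantilever, summing each load's contribution:
  point load 124.9 at a = 8.4: Pa²(3L − a)/(6EI) = 49352/EI
  UDL 15: wL⁴/(8EI) = 72030/EI
  δ_0 = 121382/EI
Flexibility coefficient — unit upward force at Q: δ_{QQ} = L³/(3EI) = 914.7/EI.
With EI = 69000 kN·m²: δ_0 = 1.7592 m and δ_{QQ} = 0.013256 m/kN.
Compatibility — the beam at Q must follow the support down by 0.005 m: δ_0 − R_Q·δ_{QQ} = 0.005, so R_Q = (1.7592 − 0.005)/0.013256 = 132.3 kN.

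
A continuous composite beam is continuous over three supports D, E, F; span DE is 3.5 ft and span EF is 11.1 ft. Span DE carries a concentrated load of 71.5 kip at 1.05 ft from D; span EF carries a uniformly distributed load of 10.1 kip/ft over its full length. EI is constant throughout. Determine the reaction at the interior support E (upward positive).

R_E = 125 kip

Take M_E as the redundant. Released structure: two simple spans DE and EF with a hinge at E.
End slopes at the hinge E, treating each span as simply supported:
  span DE: point load 71.5 at a = 1.05: Pab(L + a)/(6LEI) = 39.85/EI
  span EF: UDL 10.1: wL³/(24EI) = 575.5/EI
  relative rotation θ_0 = (39.85 + 575.5)/EI = 615.4/EI
A unit hogging moment at E produces rotation L₁/(3EI) + L₂/(3EI) = 4.867/EI.
Slope continuity at E: θ_0 = M_E·4.867/EI, so M_E = 615.4/4.867 = 126.5 kip·ft (hogging).
Span DE, ΣM about D with M_E applied at E: R_E^{DE}·3.5 = 75.08 + 126.5, so R_E^{DE} = 57.58 kip and R_D = 71.5 − 57.58 = 13.92 kip.
Span EF, ΣM about F: R_E^{EF}·11.1 = 622.2 + 126.5, so R_E^{EF} = 67.45 kip and R_F = 112.1 − 67.45 = 44.66 kip.
R_E = 57.58 + 67.45 = 125 kip.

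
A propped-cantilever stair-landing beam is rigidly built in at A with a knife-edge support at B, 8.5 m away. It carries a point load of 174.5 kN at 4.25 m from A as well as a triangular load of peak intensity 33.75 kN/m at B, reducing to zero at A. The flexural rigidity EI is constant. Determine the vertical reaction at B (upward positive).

Take the reaction at B as the redundant and release it; the primary structure is a cantilever fixed at A.
Downward deflection at the released point B due to the loads:
  point load 174.5 at a = 4.25: Pa²(3L − a)/(6EI) = 11163/EI
  triangular load, peak 33.75 at the free end: 11w₀L⁴/(120EI) = 16150/EI
  δ_0 = 27313/EI
Tip deflection under a unit load at B: L³/(3EI) = 204.7/EI.
The prop prevents deflection at B: R_B = δ_0/δ_{BB} = 27313/204.7 = 133.4 kN.

R_B = 133.4 kN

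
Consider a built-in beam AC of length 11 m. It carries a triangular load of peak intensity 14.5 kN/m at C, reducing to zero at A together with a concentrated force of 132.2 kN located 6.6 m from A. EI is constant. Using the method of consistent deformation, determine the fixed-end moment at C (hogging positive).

Take the two fixed-end moments M_A, M_C as redundants; the released structure is the simple span AC.
Simple-span end rotations at A and C under the given loads:
  at A: triangular load, peak 14.5: 7w₀L³/(360EI) = 375.3/EI
  at C: triangular load, peak 14.5: w₀L³/(45EI) = 428.9/EI
  at A: point load 132.2 at a = 6.6: Pab(L + b)/(6LEI) = 895.8/EI
  at C: point load 132.2 at a = 6.6: Pab(L + a)/(6LEI) = 1024/EI
  θ_A0 = 1271/EI,  θ_C0 = 1453/EI
Flexibility coefficients: a unit moment at one end gives L/(3EI) there and L/(6EI) at the far end, so f₁₁ = f₂₂ = 3.667/EI and f₁₂ = f₂₁ = 1.833/EI.
Compatibility — zero rotation at each built-in end:
  3.667 M_A + 1.833 M_C = 1271
  1.833 M_A + 3.667 M_C = 1453
Solving the pair gives M_A = 198.1 kN·m and M_C = 297.1 kN·m (hogging).

M_C = 297.1 kN·m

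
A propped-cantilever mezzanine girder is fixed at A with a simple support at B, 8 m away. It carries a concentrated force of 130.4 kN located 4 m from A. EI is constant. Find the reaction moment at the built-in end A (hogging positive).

Remove the prop at B; the released (primary) structure is a cantilever built in at A.
Primary-structure tip deflection at B by superposition:
  point load 130.4 at a = 4: Pa²(3L − a)/(6EI) = 6955/EI
Flexibility coefficient — unit upward force at B: δ_{BB} = L³/(3EI) = 170.7/EI.
Compatibility at B: δ_0 − R_B·δ_{BB} = 0, so R_B = 6955/170.7 = 40.75 kN.
Moment equilibrium about A: M_A = Σ(load moments about A) − R_B·L = 521.6 − 40.75×8 = 195.6 kN·m.

M_A = 195.6 kN·m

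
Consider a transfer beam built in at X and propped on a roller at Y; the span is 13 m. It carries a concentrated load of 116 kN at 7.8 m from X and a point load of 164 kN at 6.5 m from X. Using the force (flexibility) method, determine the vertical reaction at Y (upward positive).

Choose R_Y as the redundant. The primary structure is the cantilever fixed at X.
Deflection at Y on the released cantilever, summing each load's contribution:
  point load 116 at a = 7.8: Pa²(3L − a)/(6EI) = 36699/EI
  point load 164 at a = 6.5: Pa²(3L − a)/(6EI) = 37532/EI
  δ_0 = 74231/EI
Flexibility coefficient — unit upward force at Y: δ_{YY} = L³/(3EI) = 732.3/EI.
Compatibility at Y: δ_0 − R_Y·δ_{YY} = 0, so R_Y = 74231/732.3 = 101.4 kN.

R_Y = 101.4 kN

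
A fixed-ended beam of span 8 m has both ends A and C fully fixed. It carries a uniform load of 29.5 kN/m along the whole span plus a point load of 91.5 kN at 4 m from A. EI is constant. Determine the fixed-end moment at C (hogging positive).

Release both end moments; the primary structure is a simply-supported span AC with redundants M_A and M_C.
End rotations of the released simple span under the applied load (×1/EI):
  at A: UDL 29.5: wL³/(24EI) = 629.3/EI
  at C: UDL 29.5: wL³/(24EI) = 629.3/EI
  at A: point load 91.5 at a = 4: Pab(L + b)/(6LEI) = 366/EI
  at C: point load 91.5 at a = 4: Pab(L + a)/(6LEI) = 366/EI
  θ_A0 = 995.3/EI,  θ_C0 = 995.3/EI
Flexibility coefficients: a unit moment at one end gives L/(3EI) there and L/(6EI) at the far end, so f₁₁ = f₂₂ = 2.667/EI and f₁₂ = f₂₁ = 1.333/EI.
Compatibility — zero rotation at each built-in end:
  2.667 M_A + 1.333 M_C = 995.3
  1.333 M_A + 2.667 M_C = 995.3
Solving the pair gives M_A = 248.8 kN·m and M_C = 248.8 kN·m (hogging).

M_C = 248.8 kN·m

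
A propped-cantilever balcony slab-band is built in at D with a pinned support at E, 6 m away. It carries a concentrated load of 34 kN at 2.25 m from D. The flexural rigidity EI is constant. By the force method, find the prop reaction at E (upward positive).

Release the roller at E. Primary structure: cantilever fixed at D.
Primary-structure tip deflection at E by superposition:
  point load 34 at a = 2.25: Pa²(3L − a)/(6EI) = 451.8/EI
Tip deflection under a unit load at E: L³/(3EI) = 72/EI.
The prop prevents deflection at E: R_E = δ_0/δ_{EE} = 451.8/72 = 6.275 kN.

R_E = 6.275 kN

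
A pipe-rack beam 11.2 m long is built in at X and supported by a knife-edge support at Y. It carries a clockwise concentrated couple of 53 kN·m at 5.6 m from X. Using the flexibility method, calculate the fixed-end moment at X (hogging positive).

Choose R_Y as the redundant. The primary structure is the cantilever fixed at X.
Deflection at Y on the released cantilever, summing each load's contribution:
  clockwise couple 53 at a = 5.6: M₀a(2L − a)/(2EI) = 2493/EI
Tip deflection under a unit load at Y: L³/(3EI) = 468.3/EI.
Compatibility at Y: δ_0 − R_Y·δ_{YY} = 0, so R_Y = 2493/468.3 = 5.324 kN.
Moment equilibrium about X: M_X = Σ(load moments about X) − R_Y·L = 53 − 5.324×11.2 = -6.625 kN·m.

M_X = -6.625 kN·m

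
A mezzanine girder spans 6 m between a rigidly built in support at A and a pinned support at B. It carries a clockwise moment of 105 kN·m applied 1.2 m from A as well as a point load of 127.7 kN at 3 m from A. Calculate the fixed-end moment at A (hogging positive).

Take the reaction at B as the redundant and release it; the primary structure is a cantilever fixed at A.
Free-end deflection of the primary structure under the applied loading (downward +):
  clockwise couple 105 at a = 1.2: M₀a(2L − a)/(2EI) = 680.4/EI
  point load 127.7 at a = 3: Pa²(3L − a)/(6EI) = 2873/EI
  δ_0 = 3554/EI
Tip deflection under a unit load at B: L³/(3EI) = 72/EI.
The prop prevents deflection at B: R_B = δ_0/δ_{BB} = 3554/72 = 49.36 kN.
Moment equilibrium about A: M_A = Σ(load moments about A) − R_B·L = 488.1 − 49.36×6 = 192 kN·m.

M_A = 192 kN·m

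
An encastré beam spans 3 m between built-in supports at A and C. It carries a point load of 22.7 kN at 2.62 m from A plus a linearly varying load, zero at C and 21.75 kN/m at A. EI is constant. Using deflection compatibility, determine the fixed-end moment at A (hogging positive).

M_A = 10.74 kN·m

Release both end moments; the primary structure is a simply-supported span AC with redundants M_A and M_C.
On the primary (simply-supported) span, the end slopes from the loading are:
  at A: point load 22.7 at a = 2.62: Pab(L + b)/(6LEI) = 4.244/EI
  at C: point load 22.7 at a = 2.62: Pab(L + a)/(6LEI) = 7.056/EI
  at A: triangular load, peak 21.75: w₀L³/(45EI) = 13.05/EI
  at C: triangular load, peak 21.75: 7w₀L³/(360EI) = 11.42/EI
  θ_A0 = 17.29/EI,  θ_C0 = 18.48/EI
Flexibility coefficients: a unit moment at one end gives L/(3EI) there and L/(6EI) at the far end, so f₁₁ = f₂₂ = 1/EI and f₁₂ = f₂₁ = 0.5/EI.
Compatibility — zero rotation at each built-in end:
  1 M_A + 0.5 M_C = 17.29
  0.5 M_A + 1 M_C = 18.48
Solving the pair gives M_A = 10.74 kN·m and M_C = 13.1 kN·m (hogging).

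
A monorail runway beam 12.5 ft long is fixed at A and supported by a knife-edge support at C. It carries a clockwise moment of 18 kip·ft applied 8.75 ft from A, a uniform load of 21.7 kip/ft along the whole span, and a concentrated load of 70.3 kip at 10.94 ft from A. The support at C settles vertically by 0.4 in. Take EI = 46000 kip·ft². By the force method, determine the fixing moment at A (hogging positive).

M_A = 500.7 kip·ft

Choose R_C as the redundant. The primary structure is the cantilever fixed at A.
Free-end deflection of the primary structure under the applied loading (downward +):
  clockwise couple 18 at a = 8.75: M₀a(2L − a)/(2EI) = 1280/EI
  UDL 21.7: wL⁴/(8EI) = 66223/EI
  point load 70.3 at a = 10.94: Pa²(3L − a)/(6EI) = 37245/EI
  δ_0 = 104748/EI
Flexibility coefficient — unit upward force at C: δ_{CC} = L³/(3EI) = 651/EI.
With EI = 46000 kip·ft²: δ_0 = 2.2771 ft and δ_{CC} = 0.014153 ft/kip.
Compatibility — the beam at C must follow the support down by 0.03333 ft: δ_0 − R_C·δ_{CC} = 0.03333, so R_C = (2.2771 − 0.03333)/0.014153 = 158.5 kip.
Moment equilibrium about A: M_A = Σ(load moments about A) − R_C·L = 2482 − 158.5×12.5 = 500.7 kip·ft.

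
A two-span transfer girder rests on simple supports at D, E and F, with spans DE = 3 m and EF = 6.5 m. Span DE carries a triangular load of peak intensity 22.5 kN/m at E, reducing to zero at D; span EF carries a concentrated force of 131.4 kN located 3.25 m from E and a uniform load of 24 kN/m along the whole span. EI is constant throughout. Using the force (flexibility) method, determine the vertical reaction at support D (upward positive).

R_D = -55.6 kN

Insert a hinge at E; M_E is the redundant, and each span becomes simply supported.
End slopes at the hinge E, treating each span as simply supported:
  span DE: triangular load, peak 22.5: w₀L³/(45EI) = 13.5/EI
  span EF: point load 131.4 at a = 3.25: Pab(L + b)/(6LEI) = 347/EI
  span EF: UDL 24: wL³/(24EI) = 274.6/EI
  relative rotation θ_0 = (13.5 + 621.6)/EI = 635.1/EI
A unit hogging moment at E produces rotation L₁/(3EI) + L₂/(3EI) = 3.167/EI.
Slope continuity at E: θ_0 = M_E·3.167/EI, so M_E = 635.1/3.167 = 200.6 kN·m (hogging).
Span DE, ΣM about D with M_E applied at E: R_E^{DE}·3 = 67.5 + 200.6, so R_E^{DE} = 89.35 kN and R_D = 33.75 − 89.35 = -55.6 kN.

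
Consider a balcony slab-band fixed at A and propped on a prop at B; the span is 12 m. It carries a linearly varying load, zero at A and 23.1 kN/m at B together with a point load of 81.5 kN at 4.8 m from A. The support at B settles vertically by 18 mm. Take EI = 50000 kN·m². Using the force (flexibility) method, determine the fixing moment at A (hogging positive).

M_A = 400.6 kN·m

Take the reaction at B as the redundant and release it; the primary structure is a cantilever fixed at A.
Downward deflection at the released point B due to the loads:
  triangular load, peak 23.1 at the free end: 11w₀L⁴/(120EI) = 43908/EI
  point load 81.5 at a = 4.8: Pa²(3L − a)/(6EI) = 9764/EI
  δ_0 = 53673/EI
Flexibility coefficient — unit upward force at B: δ_{BB} = L³/(3EI) = 576/EI.
With EI = 50000 kN·m²: δ_0 = 1.0735 m and δ_{BB} = 0.01152 m/kN.
Compatibility — the beam at B must follow the support down by 0.018 m: δ_0 − R_B·δ_{BB} = 0.018, so R_B = (1.0735 − 0.018)/0.01152 = 91.62 kN.
Moment equilibrium about A: M_A = Σ(load moments about A) − R_B·L = 1500 − 91.62×12 = 400.6 kN·m.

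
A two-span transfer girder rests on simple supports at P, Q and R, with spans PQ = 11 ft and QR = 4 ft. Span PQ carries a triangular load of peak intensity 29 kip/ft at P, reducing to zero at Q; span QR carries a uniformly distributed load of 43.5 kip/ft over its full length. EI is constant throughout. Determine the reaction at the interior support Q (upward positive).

Take M_Q as the redundant. Released structure: two simple spans PQ and QR with a hinge at Q.
End slopes at the hinge Q, treating each span as simply supported:
  span PQ: triangular load, peak 29: 7w₀L³/(360EI) = 750.5/EI
  span QR: UDL 43.5: wL³/(24EI) = 116/EI
  relative rotation θ_0 = (750.5 + 116)/EI = 866.5/EI
A unit hogging moment at Q produces rotation L₁/(3EI) + L₂/(3EI) = 5/EI.
Slope continuity at Q: θ_0 = M_Q·5/EI, so M_Q = 866.5/5 = 173.3 kip·ft (hogging).
Span PQ, ΣM about P with M_Q applied at Q: R_Q^{PQ}·11 = 584.8 + 173.3, so R_Q^{PQ} = 68.92 kip and R_P = 159.5 − 68.92 = 90.58 kip.
Span QR, ΣM about R: R_Q^{QR}·4 = 348 + 173.3, so R_Q^{QR} = 130.3 kip and R_R = 174 − 130.3 = 43.67 kip.
R_Q = 68.92 + 130.3 = 199.2 kip.

R_Q = 199.2 kip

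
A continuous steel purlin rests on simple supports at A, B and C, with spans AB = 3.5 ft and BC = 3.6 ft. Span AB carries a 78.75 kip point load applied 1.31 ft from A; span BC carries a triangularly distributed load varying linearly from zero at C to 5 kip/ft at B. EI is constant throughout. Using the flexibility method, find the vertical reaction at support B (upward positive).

Release continuity at B by inserting a hinge; the redundant is the internal moment M_B. The primary structure is two simply-supported spans AB and BC.
Discontinuity in slope at B on the released structure — sum the simple-span end rotations:
  span AB: point load 78.75 at a = 1.31: Pab(L + a)/(6LEI) = 51.75/EI
  span BC: triangular load, peak 5: w₀L³/(45EI) = 5.184/EI
  relative rotation θ_0 = (51.75 + 5.184)/EI = 56.93/EI
A unit hogging moment at B produces rotation L₁/(3EI) + L₂/(3EI) = 2.367/EI.
Compatibility: M_B·(L₁+L₂)/(3EI) = θ_0, giving M_B = 24.06 kip·ft (hogging).
Span AB, ΣM about A with M_B applied at B: R_B^{AB}·3.5 = 103.2 + 24.06, so R_B^{AB} = 36.35 kip and R_A = 78.75 − 36.35 = 42.4 kip.
Span BC, ΣM about C: R_B^{BC}·3.6 = 21.6 + 24.06, so R_B^{BC} = 12.68 kip and R_C = 9 − 12.68 = -3.682 kip.
R_B = 36.35 + 12.68 = 49.03 kip.

R_B = 49.03 kip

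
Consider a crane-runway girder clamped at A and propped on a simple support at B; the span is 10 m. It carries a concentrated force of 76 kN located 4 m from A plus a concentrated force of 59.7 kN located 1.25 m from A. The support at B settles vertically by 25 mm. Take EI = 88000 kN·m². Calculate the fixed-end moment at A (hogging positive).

M_A = 273.1 kN·m

Remove the prop at B; the released (primary) structure is a cantilever built in at A.
Deflection at B on the released cantilever, summing each load's contribution:
  point load 76 at a = 4: Pa²(3L − a)/(6EI) = 5269/EI
  point load 59.7 at a = 1.25: Pa²(3L − a)/(6EI) = 447/EI
  δ_0 = 5716/EI
Flexibility coefficient — unit upward force at B: δ_{BB} = L³/(3EI) = 333.3/EI.
With EI = 88000 kN·m²: δ_0 = 0.064958 m and δ_{BB} = 0.003788 m/kN.
Compatibility — the beam at B must follow the support down by 0.025 m: δ_0 − R_B·δ_{BB} = 0.025, so R_B = (0.064958 − 0.025)/0.003788 = 10.55 kN.
Moment equilibrium about A: M_A = Σ(load moments about A) − R_B·L = 378.6 − 10.55×10 = 273.1 kN·m.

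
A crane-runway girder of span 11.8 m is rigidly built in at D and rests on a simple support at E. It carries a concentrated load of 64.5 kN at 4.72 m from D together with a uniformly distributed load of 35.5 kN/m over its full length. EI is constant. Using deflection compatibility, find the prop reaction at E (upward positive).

R_E = 170.5 kN

Take the reaction at E as the redundant and release it; the primary structure is a cantilever fixed at D.
Deflection at E on the released cantilever, summing each load's contribution:
  point load 64.5 at a = 4.72: Pa²(3L − a)/(6EI) = 7348/EI
  UDL 35.5: wL⁴/(8EI) = 86033/EI
  δ_0 = 93381/EI
Flexibility coefficient — unit upward force at E: δ_{EE} = L³/(3EI) = 547.7/EI.
Compatibility at E: δ_0 − R_E·δ_{EE} = 0, so R_E = 93381/547.7 = 170.5 kN.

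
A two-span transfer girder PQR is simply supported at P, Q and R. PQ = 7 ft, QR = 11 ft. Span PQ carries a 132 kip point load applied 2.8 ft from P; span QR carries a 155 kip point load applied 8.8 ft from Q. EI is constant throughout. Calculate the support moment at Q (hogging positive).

M_Q = 160.4 kip·ft

Release continuity at Q by inserting a hinge; the redundant is the internal moment M_Q. The primary structure is two simply-supported spans PQ and QR.
End slopes at the hinge Q, treating each span as simply supported:
  span PQ: point load 132 at a = 2.8: Pab(L + a)/(6LEI) = 362.2/EI
  span QR: point load 155 at a = 8.8: Pab(L + b)/(6LEI) = 600.2/EI
  relative rotation θ_0 = (362.2 + 600.2)/EI = 962.4/EI
A unit hogging moment at Q produces rotation L₁/(3EI) + L₂/(3EI) = 6/EI.
Compatibility: M_Q·(L₁+L₂)/(3EI) = θ_0, giving M_Q = 160.4 kip·ft (hogging).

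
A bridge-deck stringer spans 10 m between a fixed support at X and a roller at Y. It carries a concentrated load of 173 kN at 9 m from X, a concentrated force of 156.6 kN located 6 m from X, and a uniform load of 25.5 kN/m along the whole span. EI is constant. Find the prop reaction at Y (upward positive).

R_Y = 310.4 kN

Choose R_Y as the redundant. The primary structure is the cantilever fixed at X.
Primary-structure tip deflection at Y by superposition:
  point load 173 at a = 9: Pa²(3L − a)/(6EI) = 49046/EI
  point load 156.6 at a = 6: Pa²(3L − a)/(6EI) = 22550/EI
  UDL 25.5: wL⁴/(8EI) = 31875/EI
  δ_0 = 103471/EI
Tip deflection under a unit load at Y: L³/(3EI) = 333.3/EI.
Compatibility at Y: δ_0 − R_Y·δ_{YY} = 0, so R_Y = 103471/333.3 = 310.4 kN.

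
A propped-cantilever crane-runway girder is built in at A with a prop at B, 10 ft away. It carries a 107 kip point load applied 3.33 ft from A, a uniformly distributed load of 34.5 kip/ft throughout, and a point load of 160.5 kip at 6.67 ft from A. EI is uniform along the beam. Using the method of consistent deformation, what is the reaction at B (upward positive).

Remove the prop at B; the released (primary) structure is a cantilever built in at A.
Primary-structure tip deflection at B by superposition:
  point load 107 at a = 3.33: Pa²(3L − a)/(6EI) = 5274/EI
  UDL 34.5: wL⁴/(8EI) = 43125/EI
  point load 160.5 at a = 6.67: Pa²(3L − a)/(6EI) = 27765/EI
  δ_0 = 76164/EI
Flexibility coefficient — unit upward force at B: δ_{BB} = L³/(3EI) = 333.3/EI.
Compatibility at B: δ_0 − R_B·δ_{BB} = 0, so R_B = 76164/333.3 = 228.5 kip.

R_B = 228.5 kip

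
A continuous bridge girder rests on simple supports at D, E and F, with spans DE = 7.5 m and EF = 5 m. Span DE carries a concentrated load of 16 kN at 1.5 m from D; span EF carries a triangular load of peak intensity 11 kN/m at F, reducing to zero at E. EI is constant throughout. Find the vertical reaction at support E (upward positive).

Release continuity at E by inserting a hinge; the redundant is the internal moment M_E. The primary structure is two simply-supported spans DE and EF.
Discontinuity in slope at E on the released structure — sum the simple-span end rotations:
  span DE: point load 16 at a = 1.5: Pab(L + a)/(6LEI) = 28.8/EI
  span EF: triangular load, peak 11: 7w₀L³/(360EI) = 26.74/EI
  relative rotation θ_0 = (28.8 + 26.74)/EI = 55.54/EI
A unit hogging moment at E produces rotation L₁/(3EI) + L₂/(3EI) = 4.167/EI.
Slope continuity at E: θ_0 = M_E·4.167/EI, so M_E = 55.54/4.167 = 13.33 kN·m (hogging).
Span DE, ΣM about D with M_E applied at E: R_E^{DE}·7.5 = 24 + 13.33, so R_E^{DE} = 4.977 kN and R_D = 16 − 4.977 = 11.02 kN.
Span EF, ΣM about F: R_E^{EF}·5 = 45.83 + 13.33, so R_E^{EF} = 11.83 kN and R_F = 27.5 − 11.83 = 15.67 kN.
R_E = 4.977 + 11.83 = 16.81 kN.

R_E = 16.81 kN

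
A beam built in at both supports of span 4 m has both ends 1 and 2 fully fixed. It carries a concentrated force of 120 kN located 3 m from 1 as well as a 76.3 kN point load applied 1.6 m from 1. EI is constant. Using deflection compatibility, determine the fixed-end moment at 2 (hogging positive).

M_2 = 96.8 kN·m

Release both end moments; the primary structure is a simply-supported span 12 with redundants M_1 and M_2.
Simple-span end rotations at 1 and 2 under the given loads:
  at 1: point load 120 at a = 3: Pab(L + b)/(6LEI) = 75/EI
  at 2: point load 120 at a = 3: Pab(L + a)/(6LEI) = 105/EI
  at 1: point load 76.3 at a = 1.6: Pab(L + b)/(6LEI) = 78.13/EI
  at 2: point load 76.3 at a = 1.6: Pab(L + a)/(6LEI) = 68.36/EI
  θ_10 = 153.1/EI,  θ_20 = 173.4/EI
Flexibility coefficients: a unit moment at one end gives L/(3EI) there and L/(6EI) at the far end, so f₁₁ = f₂₂ = 1.333/EI and f₁₂ = f₂₁ = 0.6667/EI.
Compatibility — zero rotation at each built-in end:
  1.333 M_1 + 0.6667 M_2 = 153.1
  0.6667 M_1 + 1.333 M_2 = 173.4
Solving the pair gives M_1 = 66.45 kN·m and M_2 = 96.8 kN·m (hogging).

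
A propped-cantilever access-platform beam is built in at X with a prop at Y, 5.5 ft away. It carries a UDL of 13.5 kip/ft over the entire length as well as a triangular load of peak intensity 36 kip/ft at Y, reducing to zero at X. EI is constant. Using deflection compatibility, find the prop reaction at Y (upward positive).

Release the roller at Y. Primary structure: cantilever fixed at X.
Deflection at Y on the released cantilever, summing each load's contribution:
  UDL 13.5: wL⁴/(8EI) = 1544/EI
  triangular load, peak 36 at the free end: 11w₀L⁴/(120EI) = 3020/EI
  δ_0 = 4564/EI
Tip deflection under a unit load at Y: L³/(3EI) = 55.46/EI.
The prop prevents deflection at Y: R_Y = δ_0/δ_{YY} = 4564/55.46 = 82.29 kip.

R_Y = 82.29 kip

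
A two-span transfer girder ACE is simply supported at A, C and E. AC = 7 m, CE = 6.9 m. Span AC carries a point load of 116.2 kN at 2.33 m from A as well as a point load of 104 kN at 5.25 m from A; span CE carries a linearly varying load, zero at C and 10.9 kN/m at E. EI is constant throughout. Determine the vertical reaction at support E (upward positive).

Release continuity at C by inserting a hinge; the redundant is the internal moment M_C. The primary structure is two simply-supported spans AC and CE.
Rotations at C on the released spans (each span's end-slope, ×1/EI):
  span AC: point load 116.2 at a = 2.33: Pab(L + a)/(6LEI) = 280.9/EI
  span AC: point load 104 at a = 5.25: Pab(L + a)/(6LEI) = 278.7/EI
  span CE: triangular load, peak 10.9: 7w₀L³/(360EI) = 69.63/EI
  relative rotation θ_0 = (559.6 + 69.63)/EI = 629.2/EI
A unit hogging moment at C produces rotation L₁/(3EI) + L₂/(3EI) = 4.633/EI.
Compatibility: M_C·(L₁+L₂)/(3EI) = θ_0, giving M_C = 135.8 kN·m (hogging).
Span CE, ΣM about E: R_C^{CE}·6.9 = 86.49 + 135.8, so R_C^{CE} = 32.22 kN and R_E = 37.6 − 32.22 = 5.389 kN.

R_E = 5.389 kN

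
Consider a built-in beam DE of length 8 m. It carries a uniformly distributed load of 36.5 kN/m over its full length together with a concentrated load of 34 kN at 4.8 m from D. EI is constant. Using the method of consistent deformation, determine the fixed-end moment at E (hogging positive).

Release both end moments; the primary structure is a simply-supported span DE with redundants M_D and M_E.
Simple-span end rotations at D and E under the given loads:
  at D: UDL 36.5: wL³/(24EI) = 778.7/EI
  at E: UDL 36.5: wL³/(24EI) = 778.7/EI
  at D: point load 34 at a = 4.8: Pab(L + b)/(6LEI) = 121.9/EI
  at E: point load 34 at a = 4.8: Pab(L + a)/(6LEI) = 139.3/EI
  θ_D0 = 900.5/EI,  θ_E0 = 917.9/EI
Flexibility coefficients: a unit moment at one end gives L/(3EI) there and L/(6EI) at the far end, so f₁₁ = f₂₂ = 2.667/EI and f₁₂ = f₂₁ = 1.333/EI.
Compatibility — zero rotation at each built-in end:
  2.667 M_D + 1.333 M_E = 900.5
  1.333 M_D + 2.667 M_E = 917.9
Solving the pair gives M_D = 220.8 kN·m and M_E = 233.8 kN·m (hogging).

M_E = 233.8 kN·m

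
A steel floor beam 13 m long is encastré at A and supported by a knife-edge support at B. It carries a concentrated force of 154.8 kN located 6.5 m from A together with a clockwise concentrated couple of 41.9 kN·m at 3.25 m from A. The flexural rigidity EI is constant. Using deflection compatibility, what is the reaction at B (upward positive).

Choose R_B as the redundant. The primary structure is the cantilever fixed at A.
Downward deflection at the released point B due to the loads:
  point load 154.8 at a = 6.5: Pa²(3L − a)/(6EI) = 35427/EI
  clockwise couple 41.9 at a = 3.25: M₀a(2L − a)/(2EI) = 1549/EI
  δ_0 = 36976/EI
Tip deflection under a unit load at B: L³/(3EI) = 732.3/EI.
The prop prevents deflection at B: R_B = δ_0/δ_{BB} = 36976/732.3 = 50.49 kN.

R_B = 50.49 kN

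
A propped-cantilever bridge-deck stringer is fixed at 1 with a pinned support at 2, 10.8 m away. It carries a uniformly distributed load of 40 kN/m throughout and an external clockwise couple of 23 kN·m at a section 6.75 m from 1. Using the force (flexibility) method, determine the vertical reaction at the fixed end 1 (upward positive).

R_1 = 267.3 kN

Choose R_2 as the redundant. The primary structure is the cantilever fixed at 1.
Deflection at 2 on the released cantilever, summing each load's contribution:
  UDL 40: wL⁴/(8EI) = 68024/EI
  clockwise couple 23 at a = 6.75: M₀a(2L − a)/(2EI) = 1153/EI
  δ_0 = 69177/EI
Flexibility coefficient — unit upward force at 2: δ_{22} = L³/(3EI) = 419.9/EI.
The prop prevents deflection at 2: R_2 = δ_0/δ_{22} = 69177/419.9 = 164.7 kN.
Vertical equilibrium: R_1 = ΣP − R_2 = 432 − 164.7 = 267.3 kN.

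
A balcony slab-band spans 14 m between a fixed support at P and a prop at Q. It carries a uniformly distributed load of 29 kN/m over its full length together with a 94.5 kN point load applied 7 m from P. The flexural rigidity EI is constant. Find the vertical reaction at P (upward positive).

Choose R_Q as the redundant. The primary structure is the cantilever fixed at P.
Primary-structure tip deflection at Q by superposition:
  UDL 29: wL⁴/(8EI) = 139258/EI
  point load 94.5 at a = 7: Pa²(3L − a)/(6EI) = 27011/EI
  δ_0 = 166269/EI
Tip deflection under a unit load at Q: L³/(3EI) = 914.7/EI.
The prop prevents deflection at Q: R_Q = δ_0/δ_{QQ} = 166269/914.7 = 181.8 kN.
Vertical equilibrium: R_P = ΣP − R_Q = 500.5 − 181.8 = 318.7 kN.

R_P = 318.7 kN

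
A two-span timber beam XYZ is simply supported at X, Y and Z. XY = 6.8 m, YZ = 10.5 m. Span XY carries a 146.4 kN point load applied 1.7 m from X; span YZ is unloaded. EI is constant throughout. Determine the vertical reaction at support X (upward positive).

R_X = 103.1 kN

Take M_Y as the redundant. Released structure: two simple spans XY and YZ with a hinge at Y.
Rotations at Y on the released spans (each span's end-slope, ×1/EI):
  span XY: point load 146.4 at a = 1.7: Pab(L + a)/(6LEI) = 264.4/EI
  relative rotation θ_0 = (264.4 + 0)/EI = 264.4/EI
A unit hogging moment at Y produces rotation L₁/(3EI) + L₂/(3EI) = 5.767/EI.
Slope continuity at Y: θ_0 = M_Y·5.767/EI, so M_Y = 264.4/5.767 = 45.86 kN·m (hogging).
Span XY, ΣM about X with M_Y applied at Y: R_Y^{XY}·6.8 = 248.9 + 45.86, so R_Y^{XY} = 43.34 kN and R_X = 146.4 − 43.34 = 103.1 kN.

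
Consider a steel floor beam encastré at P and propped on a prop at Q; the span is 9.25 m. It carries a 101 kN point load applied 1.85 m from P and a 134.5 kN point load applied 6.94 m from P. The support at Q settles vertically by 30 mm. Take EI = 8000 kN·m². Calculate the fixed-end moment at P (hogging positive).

Release the roller at Q. Primary structure: cantilever fixed at P.
Free-end deflection of the primary structure under the applied loading (downward +):
  point load 101 at a = 1.85: Pa²(3L − a)/(6EI) = 1492/EI
  point load 134.5 at a = 6.94: Pa²(3L − a)/(6EI) = 22468/EI
  δ_0 = 23960/EI
Tip deflection under a unit load at Q: L³/(3EI) = 263.8/EI.
With EI = 8000 kN·m²: δ_0 = 2.995 m and δ_{QQ} = 0.032977 m/kN.
Compatibility — the beam at Q must follow the support down by 0.03 m: δ_0 − R_Q·δ_{QQ} = 0.03, so R_Q = (2.995 − 0.03)/0.032977 = 89.91 kN.
Moment equilibrium about P: M_P = Σ(load moments about P) − R_Q·L = 1120 − 89.91×9.25 = 288.6 kN·m.

M_P = 288.6 kN·m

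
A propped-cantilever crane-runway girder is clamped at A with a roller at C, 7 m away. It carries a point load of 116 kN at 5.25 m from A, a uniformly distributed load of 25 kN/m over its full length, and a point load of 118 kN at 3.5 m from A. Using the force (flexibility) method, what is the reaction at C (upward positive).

R_C = 175.9 kN

Take the reaction at C as the redundant and release it; the primary structure is a cantilever fixed at A.
Primary-structure tip deflection at C by superposition:
  point load 116 at a = 5.25: Pa²(3L − a)/(6EI) = 8393/EI
  UDL 25: wL⁴/(8EI) = 7503/EI
  point load 118 at a = 3.5: Pa²(3L − a)/(6EI) = 4216/EI
  δ_0 = 20112/EI
Tip deflection under a unit load at C: L³/(3EI) = 114.3/EI.
The prop prevents deflection at C: R_C = δ_0/δ_{CC} = 20112/114.3 = 175.9 kN.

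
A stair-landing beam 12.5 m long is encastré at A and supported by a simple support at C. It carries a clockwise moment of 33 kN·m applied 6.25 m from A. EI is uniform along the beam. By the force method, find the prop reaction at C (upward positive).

R_C = 2.97 kN

Take the reaction at C as the redundant and release it; the primary structure is a cantilever fixed at A.
Downward deflection at the released point C due to the loads:
  clockwise couple 33 at a = 6.25: M₀a(2L − a)/(2EI) = 1934/EI
Tip deflection under a unit load at C: L³/(3EI) = 651/EI.
Compatibility at C: δ_0 − R_C·δ_{CC} = 0, so R_C = 1934/651 = 2.97 kN.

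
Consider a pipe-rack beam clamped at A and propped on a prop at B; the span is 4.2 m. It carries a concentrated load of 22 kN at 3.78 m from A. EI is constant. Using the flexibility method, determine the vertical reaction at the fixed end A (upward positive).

R_A = 3.289 kN

Take the reaction at B as the redundant and release it; the primary structure is a cantilever fixed at A.
Downward deflection at the released point B due to the loads:
  point load 22 at a = 3.78: Pa²(3L − a)/(6EI) = 462.1/EI
Tip deflection under a unit load at B: L³/(3EI) = 24.7/EI.
Compatibility at B: δ_0 − R_B·δ_{BB} = 0, so R_B = 462.1/24.7 = 18.71 kN.
Vertical equilibrium: R_A = ΣP − R_B = 22 − 18.71 = 3.289 kN.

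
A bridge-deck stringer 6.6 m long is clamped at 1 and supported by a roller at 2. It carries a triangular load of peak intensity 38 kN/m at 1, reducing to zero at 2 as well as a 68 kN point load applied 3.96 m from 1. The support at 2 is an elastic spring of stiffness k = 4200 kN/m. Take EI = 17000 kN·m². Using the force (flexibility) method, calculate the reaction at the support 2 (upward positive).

R_2 = 52.25 kN

Release the roller at 2. Primary structure: cantilever fixed at 1.
Downward deflection at the released point 2 due to the loads:
  triangular load, peak 38 at the fixed end: w₀L⁴/(30EI) = 2403/EI
  point load 68 at a = 3.96: Pa²(3L − a)/(6EI) = 2815/EI
  δ_0 = 5219/EI
Flexibility coefficient — unit upward force at 2: δ_{22} = L³/(3EI) = 95.83/EI.
With EI = 17000 kN·m²: δ_0 = 0.30698 m and δ_{22} = 0.005637 m/kN.
Compatibility — the spring shortens by R_2/k under the reaction it provides: δ_0 − R_2·δ_{22} = R_2/k. With 1/k = 0.000238 m/kN, R_2 = δ_0 / (δ_{22} + 1/k) = 0.30698 / (0.005637 + 0.000238) = 52.25 kN.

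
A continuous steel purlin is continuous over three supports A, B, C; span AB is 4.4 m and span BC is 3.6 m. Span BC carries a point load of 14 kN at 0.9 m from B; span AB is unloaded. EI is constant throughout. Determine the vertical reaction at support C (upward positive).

Release continuity at B by inserting a hinge; the redundant is the internal moment M_B. The primary structure is two simply-supported spans AB and BC.
Discontinuity in slope at B on the released structure — sum the simple-span end rotations:
  span BC: point load 14 at a = 0.9: Pab(L + b)/(6LEI) = 9.922/EI
  relative rotation θ_0 = (0 + 9.922)/EI = 9.922/EI
A unit hogging moment at B produces rotation L₁/(3EI) + L₂/(3EI) = 2.667/EI.
Slope continuity at B: θ_0 = M_B·2.667/EI, so M_B = 9.922/2.667 = 3.721 kN·m (hogging).
Span BC, ΣM about C: R_B^{BC}·3.6 = 37.8 + 3.721, so R_B^{BC} = 11.53 kN and R_C = 14 − 11.53 = 2.466 kN.

R_C = 2.466 kN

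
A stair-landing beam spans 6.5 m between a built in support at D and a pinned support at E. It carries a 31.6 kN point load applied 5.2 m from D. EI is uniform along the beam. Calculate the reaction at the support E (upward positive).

R_E = 22.25 kN

Remove the prop at E; the released (primary) structure is a cantilever built in at D.
Primary-structure tip deflection at E by superposition:
  point load 31.6 at a = 5.2: Pa²(3L − a)/(6EI) = 2036/EI
Flexibility coefficient — unit upward force at E: δ_{EE} = L³/(3EI) = 91.54/EI.
The prop prevents deflection at E: R_E = δ_0/δ_{EE} = 2036/91.54 = 22.25 kN.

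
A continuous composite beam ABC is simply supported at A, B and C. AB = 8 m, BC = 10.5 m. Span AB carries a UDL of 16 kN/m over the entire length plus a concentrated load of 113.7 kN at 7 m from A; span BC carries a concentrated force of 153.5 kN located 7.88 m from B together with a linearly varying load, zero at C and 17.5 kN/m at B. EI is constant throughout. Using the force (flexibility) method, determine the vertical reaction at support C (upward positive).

R_C = 119.6 kN

Release continuity at B by inserting a hinge; the redundant is the internal moment M_B. The primary structure is two simply-supported spans AB and BC.
Discontinuity in slope at B on the released structure — sum the simple-span end rotations:
  span AB: UDL 16: wL³/(24EI) = 341.3/EI
  span AB: point load 113.7 at a = 7: Pab(L + a)/(6LEI) = 248.7/EI
  span BC: point load 153.5 at a = 7.88: Pab(L + b)/(6LEI) = 660/EI
  span BC: triangular load, peak 17.5: w₀L³/(45EI) = 450.2/EI
  relative rotation θ_0 = (590.1 + 1110)/EI = 1700/EI
A unit hogging moment at B produces rotation L₁/(3EI) + L₂/(3EI) = 6.167/EI.
Slope continuity at B: θ_0 = M_B·6.167/EI, so M_B = 1700/6.167 = 275.7 kN·m (hogging).
Span BC, ΣM about C: R_B^{BC}·10.5 = 1045 + 275.7, so R_B^{BC} = 125.8 kN and R_C = 245.4 − 125.8 = 119.6 kN.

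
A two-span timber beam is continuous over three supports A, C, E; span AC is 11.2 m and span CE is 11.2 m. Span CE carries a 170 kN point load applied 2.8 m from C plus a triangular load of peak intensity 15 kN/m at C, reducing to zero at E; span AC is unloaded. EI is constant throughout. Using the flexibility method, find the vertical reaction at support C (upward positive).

Take M_C as the redundant. Released structure: two simple spans AC and CE with a hinge at C.
Rotations at C on the released spans (each span's end-slope, ×1/EI):
  span CE: point load 170 at a = 2.8: Pab(L + b)/(6LEI) = 1166/EI
  span CE: triangular load, peak 15: w₀L³/(45EI) = 468.3/EI
  relative rotation θ_0 = (0 + 1635)/EI = 1635/EI
A unit hogging moment at C produces rotation L₁/(3EI) + L₂/(3EI) = 7.467/EI.
Compatibility: M_C·(L₁+L₂)/(3EI) = θ_0, giving M_C = 218.9 kN·m (hogging).
Span AC, ΣM about A with M_C applied at C: R_C^{AC}·11.2 = 0 + 218.9, so R_C^{AC} = 19.55 kN and R_A = 0 − 19.55 = -19.55 kN.
Span CE, ΣM about E: R_C^{CE}·11.2 = 2055 + 218.9, so R_C^{CE} = 203 kN and R_E = 254 − 203 = 50.95 kN.
R_C = 19.55 + 203 = 222.6 kN.

R_C = 222.6 kN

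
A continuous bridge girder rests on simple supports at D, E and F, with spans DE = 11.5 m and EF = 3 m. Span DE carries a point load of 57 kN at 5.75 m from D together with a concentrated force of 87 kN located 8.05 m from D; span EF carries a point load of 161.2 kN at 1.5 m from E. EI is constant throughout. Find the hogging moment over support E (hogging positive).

Take M_E as the redundant. Released structure: two simple spans DE and EF with a hinge at E.
Rotations at E on the released spans (each span's end-slope, ×1/EI):
  span DE: point load 57 at a = 5.75: Pab(L + a)/(6LEI) = 471.1/EI
  span DE: point load 87 at a = 8.05: Pab(L + a)/(6LEI) = 684.6/EI
  span EF: point load 161.2 at a = 1.5: Pab(L + b)/(6LEI) = 90.67/EI
  relative rotation θ_0 = (1156 + 90.67)/EI = 1246/EI
A unit hogging moment at E produces rotation L₁/(3EI) + L₂/(3EI) = 4.833/EI.
Compatibility: M_E·(L₁+L₂)/(3EI) = θ_0, giving M_E = 257.9 kN·m (hogging).

M_E = 257.9 kN·m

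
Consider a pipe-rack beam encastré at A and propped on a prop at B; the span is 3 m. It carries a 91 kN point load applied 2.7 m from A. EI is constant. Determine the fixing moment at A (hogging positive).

M_A = 13.51 kN·m

Remove the prop at B; the released (primary) structure is a cantilever built in at A.
Downward deflection at the released point B due to the loads:
  point load 91 at a = 2.7: Pa²(3L − a)/(6EI) = 696.6/EI
Tip deflection under a unit load at B: L³/(3EI) = 9/EI.
Compatibility at B: δ_0 − R_B·δ_{BB} = 0, so R_B = 696.6/9 = 77.4 kN.
Moment equilibrium about A: M_A = Σ(load moments about A) − R_B·L = 245.7 − 77.4×3 = 13.51 kN·m.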